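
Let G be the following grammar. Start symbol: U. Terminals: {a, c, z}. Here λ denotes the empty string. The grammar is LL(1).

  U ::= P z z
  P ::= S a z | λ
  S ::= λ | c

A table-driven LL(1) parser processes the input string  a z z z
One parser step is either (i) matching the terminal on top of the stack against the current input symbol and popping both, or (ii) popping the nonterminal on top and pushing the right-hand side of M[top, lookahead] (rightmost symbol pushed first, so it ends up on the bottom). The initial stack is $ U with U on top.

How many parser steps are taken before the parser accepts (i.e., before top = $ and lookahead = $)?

7

     Stack        Input      Action
  1  $ U          a z z z $  expand U ::= P z z
  2  $ z z P      a z z z $  expand P ::= S a z
  3  $ z z z a S  a z z z $  expand S ::= λ
  4  $ z z z a    a z z z $  match a
  5  $ z z z      z z z $    match z
  6  $ z z        z z $      match z
  7  $ z          z $        match z
Accept reached after 7 steps.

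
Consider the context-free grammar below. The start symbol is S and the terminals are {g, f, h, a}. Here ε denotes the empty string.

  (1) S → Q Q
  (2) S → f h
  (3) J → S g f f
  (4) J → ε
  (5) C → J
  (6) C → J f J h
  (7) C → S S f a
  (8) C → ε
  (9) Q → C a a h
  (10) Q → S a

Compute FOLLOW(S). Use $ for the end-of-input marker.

FIRST(S) = {a, f}  (via Q Q)
FIRST(J) = {ε, a, f}  (via S g f f)
FIRST(C) = {ε, a, f}  (via J, J f J h, S S f a)
FIRST(Q) = {a, f}  (via C a a h, S a)
FOLLOW(S) includes $ since S is the start symbol.
FOLLOW(S): in J→S g f f, S is followed by g f f with FIRST {g}; in C→S S f a (occurrence 1), S is followed by S f a with FIRST {a, f}; in C→S S f a (occurrence 2), S is followed by f a with FIRST {f}; in Q→S a, S is followed by a with FIRST {a}. Thus FOLLOW(S) = {$, a, f, g}.
FOLLOW(C): in Q→C a a h, C is followed by a a h with FIRST {a}. Thus FOLLOW(C) = {a}.
FOLLOW(J): in C→J, the suffix after J is empty, so FOLLOW(J) ⊇ FOLLOW(C) = {a}; in C→J f J h (occurrence 1), J is followed by f J h with FIRST {f}; in C→J f J h (occurrence 2), J is followed by h with FIRST {h}. Thus FOLLOW(J) = {a, f, h}.
FOLLOW(Q): in S→Q Q (occurrence 1), Q is followed by Q with FIRST {a, f}; in S→Q Q (occurrence 2), the suffix after Q is empty, so FOLLOW(Q) ⊇ FOLLOW(S) = {$, a, f, g}. Thus FOLLOW(Q) = {$, a, f, g}.

{$, a, f, g}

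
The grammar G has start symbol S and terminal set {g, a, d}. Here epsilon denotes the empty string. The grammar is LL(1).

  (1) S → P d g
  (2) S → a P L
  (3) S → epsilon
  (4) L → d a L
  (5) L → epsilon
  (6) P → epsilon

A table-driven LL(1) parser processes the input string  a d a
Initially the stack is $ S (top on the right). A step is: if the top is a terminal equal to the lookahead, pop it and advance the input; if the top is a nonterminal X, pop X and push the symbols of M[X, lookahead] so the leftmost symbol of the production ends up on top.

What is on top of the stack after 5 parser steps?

a

     Stack    Input    Action
  1  $ S      a d a $  expand S → a P L
  2  $ L P a  a d a $  match a
  3  $ L P    d a $    expand P → epsilon
  4  $ L      d a $    expand L → d a L
  5  $ L a d  d a $    match d
Stack after step 5: $ L a (top = a).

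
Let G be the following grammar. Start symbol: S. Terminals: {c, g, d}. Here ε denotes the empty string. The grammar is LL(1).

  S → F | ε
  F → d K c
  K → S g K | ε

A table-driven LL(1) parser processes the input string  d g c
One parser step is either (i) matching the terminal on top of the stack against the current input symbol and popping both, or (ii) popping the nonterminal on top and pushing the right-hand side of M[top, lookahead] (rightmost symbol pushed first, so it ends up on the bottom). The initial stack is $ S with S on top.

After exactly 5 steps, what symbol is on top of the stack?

g

     Stack      Input    Action
  1  $ S        d g c $  expand S → F
  2  $ F        d g c $  expand F → d K c
  3  $ c K d    d g c $  match d
  4  $ c K      g c $    expand K → S g K
  5  $ c K g S  g c $    expand S → ε
Stack after step 5: $ c K g (top = g).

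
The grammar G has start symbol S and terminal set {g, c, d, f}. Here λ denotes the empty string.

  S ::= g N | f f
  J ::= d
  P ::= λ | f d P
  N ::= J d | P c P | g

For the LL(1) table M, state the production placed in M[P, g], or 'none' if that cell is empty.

FIRST(S) = {f, g}
FIRST(J) = {d}
FIRST(P) = {λ, f}
FIRST(N) = {c, d, f, g}  (via J d, P c P)
FOLLOW(S) includes $ since S is the start symbol.
FOLLOW(N): in S::=g N, the suffix after N is empty, so FOLLOW(N) ⊇ FOLLOW(S) = {$}. Thus FOLLOW(N) = {$}.
FOLLOW(P): in P::=f d P, the suffix after P is empty (adds nothing new); in N::=P c P (occurrence 1), P is followed by c P with FIRST {c}; in N::=P c P (occurrence 2), the suffix after P is empty, so FOLLOW(P) ⊇ FOLLOW(N) = {$}. Thus FOLLOW(P) = {$, c}.
For P ::= λ: FIRST(λ) = {λ}, so it goes in M[P, t] for t ∈ {}; since λ ∈ FIRST, also for every t ∈ FOLLOW(P) = {$, c}.
For P ::= f d P: FIRST(f d P) = {f}, so it goes in M[P, t] for t ∈ {f}.
None of these place a production in M[P, g].

none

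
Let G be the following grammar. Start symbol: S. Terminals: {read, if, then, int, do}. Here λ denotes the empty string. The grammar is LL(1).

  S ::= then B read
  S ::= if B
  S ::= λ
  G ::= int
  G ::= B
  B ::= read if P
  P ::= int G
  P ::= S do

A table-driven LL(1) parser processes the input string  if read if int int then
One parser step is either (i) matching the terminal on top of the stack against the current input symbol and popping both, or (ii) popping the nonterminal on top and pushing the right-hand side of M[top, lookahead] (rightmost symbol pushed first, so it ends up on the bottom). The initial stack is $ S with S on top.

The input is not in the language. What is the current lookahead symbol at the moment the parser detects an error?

step 1: stack=$ S  input=if read if int int then $  — expand S ::= if B
step 2: stack=$ B if  input=if read if int int then $  — match if
step 3: stack=$ B  input=read if int int then $  — expand B ::= read if P
step 4: stack=$ P if read  input=read if int int then $  — match read
step 5: stack=$ P if  input=if int int then $  — match if
step 6: stack=$ P  input=int int then $  — expand P ::= int G
step 7: stack=$ G int  input=int int then $  — match int
step 8: stack=$ G  input=int then $  — expand G ::= int
step 9: stack=$ int  input=int then $  — match int
step 10: stack=$  input=then $  — error: stack empty but input remains

then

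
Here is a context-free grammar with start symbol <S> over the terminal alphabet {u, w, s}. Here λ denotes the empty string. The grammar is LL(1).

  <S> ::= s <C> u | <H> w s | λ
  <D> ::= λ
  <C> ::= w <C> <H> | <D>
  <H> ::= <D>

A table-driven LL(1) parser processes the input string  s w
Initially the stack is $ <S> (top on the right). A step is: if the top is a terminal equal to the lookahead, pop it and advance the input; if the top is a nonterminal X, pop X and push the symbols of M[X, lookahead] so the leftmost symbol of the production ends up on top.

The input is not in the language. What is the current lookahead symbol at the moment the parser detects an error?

$

step 1: stack=$ <S>  input=s w $  — expand <S> ::= s <C> u
step 2: stack=$ u <C> s  input=s w $  — match s
step 3: stack=$ u <C>  input=w $  — expand <C> ::= w <C> <H>
step 4: stack=$ u <H> <C> w  input=w $  — match w
step 5: stack=$ u <H> <C>  input=$  — error: M[<C>, $] is empty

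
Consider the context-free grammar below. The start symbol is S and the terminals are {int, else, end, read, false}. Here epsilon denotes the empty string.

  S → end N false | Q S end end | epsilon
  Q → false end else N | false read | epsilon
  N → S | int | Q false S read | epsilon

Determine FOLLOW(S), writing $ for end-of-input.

{$, end, false, read}

FIRST(Q): from Q→false end else N we get {false}; from Q→false read we get {false}; from Q→epsilon we get {epsilon}. So FIRST(Q) = {epsilon, false}.
FIRST(S): from S→end N false we get {end}; from S→Q S end end we get {end, false}; from S→epsilon we get {epsilon}. So FIRST(S) = {epsilon, end, false}.
FIRST(N): from N→S we get {epsilon, end, false}; from N→int we get {int}; from N→Q false S read we get {false}; from N→epsilon we get {epsilon}. So FIRST(N) = {epsilon, end, false, int}.
FOLLOW(S) includes $ since S is the start symbol.
FOLLOW(Q): in S→Q S end end, Q is followed by S end end with FIRST {end, false}; in N→Q false S read, Q is followed by false S read with FIRST {false}. Thus FOLLOW(Q) = {end, false}.
FOLLOW(N): in S→end N false, N is followed by false with FIRST {false}; in Q→false end else N, the suffix after N is empty, so FOLLOW(N) ⊇ FOLLOW(Q) = {end, false}. Thus FOLLOW(N) = {end, false}.
FOLLOW(S): in S→Q S end end, S is followed by end end with FIRST {end}; in N→S, the suffix after S is empty, so FOLLOW(S) ⊇ FOLLOW(N) = {end, false}; in N→Q false S read, S is followed by read with FIRST {read}. Thus FOLLOW(S) = {$, end, false, read}.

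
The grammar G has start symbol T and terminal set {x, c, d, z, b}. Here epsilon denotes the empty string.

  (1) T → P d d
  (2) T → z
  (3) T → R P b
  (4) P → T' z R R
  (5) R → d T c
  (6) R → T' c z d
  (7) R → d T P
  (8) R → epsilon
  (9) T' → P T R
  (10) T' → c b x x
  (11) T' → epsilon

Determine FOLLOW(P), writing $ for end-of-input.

FIRST(T): from T→P d d we get {c, z}; from T→z we get {z}; from T→R P b we get {c, d, z}. So FIRST(T) = {c, d, z}.
FIRST(P): from P→T' z R R we get {c, z}. So FIRST(P) = {c, z}.
FIRST(T'): from T'→P T R we get {c, z}; from T'→c b x x we get {c}; from T'→epsilon we get {epsilon}. So FIRST(T') = {epsilon, c, z}.
FIRST(R): from R→d T c we get {d}; from R→T' c z d we get {c, z}; from R→d T P we get {d}; from R→epsilon we get {epsilon}. So FIRST(R) = {epsilon, c, d, z}.
FOLLOW(T) includes $ since T is the start symbol.
FOLLOW(T'): in P→T' z R R, T' is followed by z R R with FIRST {z}; in R→T' c z d, T' is followed by c z d with FIRST {c}. Thus FOLLOW(T') = {c, z}.
FOLLOW(T): in R→d T c, T is followed by c with FIRST {c}; in R→d T P, T is followed by P with FIRST {c, z}; in T'→P T R, T is followed by R with FIRST {epsilon, c, d, z}; in T'→P T R, the suffix after T is nullable, so FOLLOW(T) ⊇ FOLLOW(T') = {c, z}. Thus FOLLOW(T) = {$, c, d, z}.
FOLLOW(P): in T→P d d, P is followed by d d with FIRST {d}; in T→R P b, P is followed by b with FIRST {b}; in R→d T P, the suffix after P is empty, so FOLLOW(P) ⊇ FOLLOW(R) = {b, c, d, z}; in T'→P T R, P is followed by T R with FIRST {c, d, z}. Thus FOLLOW(P) = {b, c, d, z}.
FOLLOW(R): in T→R P b, R is followed by P b with FIRST {c, z}; in P→T' z R R (occurrence 1), R is followed by R with FIRST {epsilon, c, d, z}; in P→T' z R R (occurrence 1), the suffix after R is nullable, so FOLLOW(R) ⊇ FOLLOW(P) = {b, c, d, z}; in P→T' z R R (occurrence 2), the suffix after R is empty, so FOLLOW(R) ⊇ FOLLOW(P) = {b, c, d, z}; in T'→P T R, the suffix after R is empty, so FOLLOW(R) ⊇ FOLLOW(T') = {c, z}. Thus FOLLOW(R) = {b, c, d, z}.

{b, c, d, z}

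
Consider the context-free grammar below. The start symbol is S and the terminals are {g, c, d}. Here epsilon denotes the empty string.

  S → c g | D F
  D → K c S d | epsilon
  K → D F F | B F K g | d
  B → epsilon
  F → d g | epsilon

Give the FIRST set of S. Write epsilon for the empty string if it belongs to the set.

FIRST(B) = {epsilon}
FIRST(F) = {epsilon, d}
FIRST(S) = {epsilon, c, d, g}  (via D F)
FIRST(D) = {epsilon, c, d, g}  (via K c S d)
FIRST(K) = {epsilon, c, d, g}  (via D F F, B F K g)

{epsilon, c, d, g}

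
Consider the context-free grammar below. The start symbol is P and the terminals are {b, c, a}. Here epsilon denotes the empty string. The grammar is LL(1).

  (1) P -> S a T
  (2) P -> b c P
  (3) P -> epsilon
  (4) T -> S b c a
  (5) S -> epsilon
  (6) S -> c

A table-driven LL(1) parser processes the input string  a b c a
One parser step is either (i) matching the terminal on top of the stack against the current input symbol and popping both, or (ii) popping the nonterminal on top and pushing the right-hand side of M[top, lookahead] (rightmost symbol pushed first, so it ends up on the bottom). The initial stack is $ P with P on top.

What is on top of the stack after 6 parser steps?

c

step 1: stack=$ P  input=a b c a $  — expand P -> S a T
step 2: stack=$ T a S  input=a b c a $  — expand S -> epsilon
step 3: stack=$ T a  input=a b c a $  — match a
step 4: stack=$ T  input=b c a $  — expand T -> S b c a
step 5: stack=$ a c b S  input=b c a $  — expand S -> epsilon
step 6: stack=$ a c b  input=b c a $  — match b
Stack after step 6: $ a c (top = c).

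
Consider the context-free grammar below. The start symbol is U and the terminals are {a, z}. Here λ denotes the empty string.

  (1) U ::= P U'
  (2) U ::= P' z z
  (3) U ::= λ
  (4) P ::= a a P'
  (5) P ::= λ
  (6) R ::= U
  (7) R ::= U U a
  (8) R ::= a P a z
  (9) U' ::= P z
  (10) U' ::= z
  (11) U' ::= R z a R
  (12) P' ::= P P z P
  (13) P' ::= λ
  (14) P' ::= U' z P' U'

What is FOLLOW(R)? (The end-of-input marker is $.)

FIRST(P) = {λ, a}
FIRST(U) = {λ, a, z}  (via P U', P' z z)
FIRST(R) = {λ, a, z}  (via U, U U a)
FIRST(U') = {a, z}  (via P z, R z a R)
FIRST(P') = {λ, a, z}  (via P P z P, U' z P' U')
FOLLOW(U) includes $ since U is the start symbol.
FOLLOW(U): in R::=U, the suffix after U is empty, so FOLLOW(U) ⊇ FOLLOW(R) = {$, a, z}; in R::=U U a (occurrence 1), U is followed by U a with FIRST {a, z}; in R::=U U a (occurrence 2), U is followed by a with FIRST {a}. Thus FOLLOW(U) = {$, a, z}.
FOLLOW(P): in U::=P U', P is followed by U' with FIRST {a, z}; in R::=a P a z, P is followed by a z with FIRST {a}; in U'::=P z, P is followed by z with FIRST {z}; in P'::=P P z P (occurrence 1), P is followed by P z P with FIRST {a, z}; in P'::=P P z P (occurrence 2), P is followed by z P with FIRST {z}; in P'::=P P z P (occurrence 3), the suffix after P is empty, so FOLLOW(P) ⊇ FOLLOW(P') = {a, z}. Thus FOLLOW(P) = {a, z}.
FOLLOW(P'): in U::=P' z z, P' is followed by z z with FIRST {z}; in P::=a a P', the suffix after P' is empty, so FOLLOW(P') ⊇ FOLLOW(P) = {a, z}; in P'::=U' z P' U', P' is followed by U' with FIRST {a, z}. Thus FOLLOW(P') = {a, z}.
FOLLOW(U'): in U::=P U', the suffix after U' is empty, so FOLLOW(U') ⊇ FOLLOW(U) = {$, a, z}; in P'::=U' z P' U' (occurrence 1), U' is followed by z P' U' with FIRST {z}; in P'::=U' z P' U' (occurrence 2), the suffix after U' is empty, so FOLLOW(U') ⊇ FOLLOW(P') = {a, z}. Thus FOLLOW(U') = {$, a, z}.
FOLLOW(R): in U'::=R z a R (occurrence 1), R is followed by z a R with FIRST {z}; in U'::=R z a R (occurrence 2), the suffix after R is empty, so FOLLOW(R) ⊇ FOLLOW(U') = {$, a, z}. Thus FOLLOW(R) = {$, a, z}.

{$, a, z}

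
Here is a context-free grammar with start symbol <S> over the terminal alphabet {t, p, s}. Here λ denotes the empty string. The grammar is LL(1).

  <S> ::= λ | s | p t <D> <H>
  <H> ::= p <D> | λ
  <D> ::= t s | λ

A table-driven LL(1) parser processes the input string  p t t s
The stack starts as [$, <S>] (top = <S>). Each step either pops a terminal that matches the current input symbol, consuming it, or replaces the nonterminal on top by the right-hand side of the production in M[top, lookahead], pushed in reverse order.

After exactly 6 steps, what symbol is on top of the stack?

<H>

step 1: stack=$ <S>  input=p t t s $  — expand <S> ::= p t <D> <H>
step 2: stack=$ <H> <D> t p  input=p t t s $  — match p
step 3: stack=$ <H> <D> t  input=t t s $  — match t
step 4: stack=$ <H> <D>  input=t s $  — expand <D> ::= t s
step 5: stack=$ <H> s t  input=t s $  — match t
step 6: stack=$ <H> s  input=s $  — match s
Stack after step 6: $ <H> (top = <H>).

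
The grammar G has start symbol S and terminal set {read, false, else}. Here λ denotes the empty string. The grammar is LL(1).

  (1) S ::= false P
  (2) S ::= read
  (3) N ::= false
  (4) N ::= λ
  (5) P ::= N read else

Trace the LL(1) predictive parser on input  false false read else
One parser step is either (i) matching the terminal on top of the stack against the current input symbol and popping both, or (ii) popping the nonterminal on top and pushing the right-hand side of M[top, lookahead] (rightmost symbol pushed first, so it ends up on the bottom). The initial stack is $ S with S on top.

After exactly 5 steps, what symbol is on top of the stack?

     Stack              Input                    Action
  1  $ S                false false read else $  expand S ::= false P
  2  $ P false          false false read else $  match false
  3  $ P                false read else $        expand P ::= N read else
  4  $ else read N      false read else $        expand N ::= false
  5  $ else read false  false read else $        match false
Stack after step 5: $ else read (top = read).

read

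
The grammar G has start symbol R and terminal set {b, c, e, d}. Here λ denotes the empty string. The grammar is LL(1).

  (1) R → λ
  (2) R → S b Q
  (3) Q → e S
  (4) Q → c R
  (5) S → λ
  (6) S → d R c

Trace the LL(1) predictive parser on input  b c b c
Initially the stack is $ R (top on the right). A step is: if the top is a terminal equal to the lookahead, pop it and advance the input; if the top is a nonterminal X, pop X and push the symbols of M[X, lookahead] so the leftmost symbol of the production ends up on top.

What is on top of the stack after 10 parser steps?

      Stack    Input      Action
   1  $ R      b c b c $  expand R → S b Q
   2  $ Q b S  b c b c $  expand S → λ
   3  $ Q b    b c b c $  match b
   4  $ Q      c b c $    expand Q → c R
   5  $ R c    c b c $    match c
   6  $ R      b c $      expand R → S b Q
   7  $ Q b S  b c $      expand S → λ
   8  $ Q b    b c $      match b
   9  $ Q      c $        expand Q → c R
  10  $ R c    c $        match c
Stack after step 10: $ R (top = R).

R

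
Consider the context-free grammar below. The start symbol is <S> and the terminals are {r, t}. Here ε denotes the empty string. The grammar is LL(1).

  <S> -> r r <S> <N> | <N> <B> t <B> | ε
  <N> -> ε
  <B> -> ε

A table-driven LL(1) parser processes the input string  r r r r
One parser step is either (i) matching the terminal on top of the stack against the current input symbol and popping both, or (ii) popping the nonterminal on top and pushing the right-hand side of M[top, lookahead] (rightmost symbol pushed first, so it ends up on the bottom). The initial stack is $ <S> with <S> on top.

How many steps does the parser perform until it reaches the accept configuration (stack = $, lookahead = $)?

9

step 1: stack=$ <S>  input=r r r r $  — expand <S> -> r r <S> <N>
step 2: stack=$ <N> <S> r r  input=r r r r $  — match r
step 3: stack=$ <N> <S> r  input=r r r $  — match r
step 4: stack=$ <N> <S>  input=r r $  — expand <S> -> r r <S> <N>
step 5: stack=$ <N> <N> <S> r r  input=r r $  — match r
step 6: stack=$ <N> <N> <S> r  input=r $  — match r
step 7: stack=$ <N> <N> <S>  input=$  — expand <S> -> ε
step 8: stack=$ <N> <N>  input=$  — expand <N> -> ε
step 9: stack=$ <N>  input=$  — expand <N> -> ε
Accept reached after 9 steps.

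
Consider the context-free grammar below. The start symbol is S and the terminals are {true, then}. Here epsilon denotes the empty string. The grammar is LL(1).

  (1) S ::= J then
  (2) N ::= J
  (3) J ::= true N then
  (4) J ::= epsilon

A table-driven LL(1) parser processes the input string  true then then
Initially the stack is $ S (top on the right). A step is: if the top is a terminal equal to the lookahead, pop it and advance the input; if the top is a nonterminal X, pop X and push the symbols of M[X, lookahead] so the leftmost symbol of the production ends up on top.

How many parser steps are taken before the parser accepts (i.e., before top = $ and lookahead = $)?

7

     Stack               Input             Action
  1  $ S                 true then then $  expand S ::= J then
  2  $ then J            true then then $  expand J ::= true N then
  3  $ then then N true  true then then $  match true
  4  $ then then N       then then $       expand N ::= J
  5  $ then then J       then then $       expand J ::= epsilon
  6  $ then then         then then $       match then
  7  $ then              then $            match then
Accept reached after 7 steps.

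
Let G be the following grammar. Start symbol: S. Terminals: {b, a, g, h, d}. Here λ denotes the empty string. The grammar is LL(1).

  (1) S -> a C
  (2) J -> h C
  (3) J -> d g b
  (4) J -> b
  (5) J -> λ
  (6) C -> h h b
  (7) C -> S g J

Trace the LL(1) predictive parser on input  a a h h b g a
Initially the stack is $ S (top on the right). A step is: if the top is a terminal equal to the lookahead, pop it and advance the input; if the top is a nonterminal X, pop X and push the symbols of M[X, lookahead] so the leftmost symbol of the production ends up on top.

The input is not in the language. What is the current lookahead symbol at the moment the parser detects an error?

a

step 1: stack=$ S  input=a a h h b g a $  — expand S -> a C
step 2: stack=$ C a  input=a a h h b g a $  — match a
step 3: stack=$ C  input=a h h b g a $  — expand C -> S g J
step 4: stack=$ J g S  input=a h h b g a $  — expand S -> a C
step 5: stack=$ J g C a  input=a h h b g a $  — match a
step 6: stack=$ J g C  input=h h b g a $  — expand C -> h h b
step 7: stack=$ J g b h h  input=h h b g a $  — match h
step 8: stack=$ J g b h  input=h b g a $  — match h
step 9: stack=$ J g b  input=b g a $  — match b
step 10: stack=$ J g  input=g a $  — match g
step 11: stack=$ J  input=a $  — error: M[J, a] is empty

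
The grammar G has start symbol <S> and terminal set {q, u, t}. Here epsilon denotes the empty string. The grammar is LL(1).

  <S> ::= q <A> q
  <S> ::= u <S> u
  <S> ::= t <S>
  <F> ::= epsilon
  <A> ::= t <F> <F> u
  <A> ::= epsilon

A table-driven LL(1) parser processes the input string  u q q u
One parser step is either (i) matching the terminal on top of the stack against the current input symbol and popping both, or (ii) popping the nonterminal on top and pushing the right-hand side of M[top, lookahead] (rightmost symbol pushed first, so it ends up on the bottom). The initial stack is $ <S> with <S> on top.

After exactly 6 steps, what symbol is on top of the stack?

     Stack        Input      Action
  1  $ <S>        u q q u $  expand <S> ::= u <S> u
  2  $ u <S> u    u q q u $  match u
  3  $ u <S>      q q u $    expand <S> ::= q <A> q
  4  $ u q <A> q  q q u $    match q
  5  $ u q <A>    q u $      expand <A> ::= epsilon
  6  $ u q        q u $      match q
Stack after step 6: $ u (top = u).

u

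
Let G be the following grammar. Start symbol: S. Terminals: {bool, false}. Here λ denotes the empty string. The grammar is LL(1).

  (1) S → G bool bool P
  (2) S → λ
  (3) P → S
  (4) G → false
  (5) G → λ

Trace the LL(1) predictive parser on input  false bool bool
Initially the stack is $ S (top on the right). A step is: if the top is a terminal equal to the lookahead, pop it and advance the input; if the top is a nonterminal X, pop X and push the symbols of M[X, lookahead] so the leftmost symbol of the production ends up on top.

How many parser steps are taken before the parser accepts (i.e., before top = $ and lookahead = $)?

step 1: stack=$ S  input=false bool bool $  — expand S → G bool bool P
step 2: stack=$ P bool bool G  input=false bool bool $  — expand G → false
step 3: stack=$ P bool bool false  input=false bool bool $  — match false
step 4: stack=$ P bool bool  input=bool bool $  — match bool
step 5: stack=$ P bool  input=bool $  — match bool
step 6: stack=$ P  input=$  — expand P → S
step 7: stack=$ S  input=$  — expand S → λ
Accept reached after 7 steps.

7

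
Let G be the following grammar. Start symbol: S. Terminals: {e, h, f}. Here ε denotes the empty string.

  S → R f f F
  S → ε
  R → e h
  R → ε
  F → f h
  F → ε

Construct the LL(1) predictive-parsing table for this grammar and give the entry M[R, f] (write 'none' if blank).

FIRST(R) = {ε, e}
FIRST(F) = {ε, f}
FIRST(S) = {ε, e, f}  (via R f f F)
FOLLOW(S) includes $ since S is the start symbol.
FOLLOW(R): in S→R f f F, R is followed by f f F with FIRST {f}. Thus FOLLOW(R) = {f}.
For R → e h: FIRST(e h) = {e}, so it goes in M[R, t] for t ∈ {e}.
For R → ε: FIRST(ε) = {ε}, so it goes in M[R, t] for t ∈ {}; since ε ∈ FIRST, also for every t ∈ FOLLOW(R) = {f}.

R → ε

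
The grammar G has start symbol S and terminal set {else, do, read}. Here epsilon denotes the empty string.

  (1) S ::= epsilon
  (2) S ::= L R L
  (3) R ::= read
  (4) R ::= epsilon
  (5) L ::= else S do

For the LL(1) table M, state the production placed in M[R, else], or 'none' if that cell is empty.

FIRST(R): from R::=read we get {read}; from R::=epsilon we get {epsilon}. So FIRST(R) = {epsilon, read}.
FIRST(L): from L::=else S do we get {else}. So FIRST(L) = {else}.
FIRST(S): from S::=epsilon we get {epsilon}; from S::=L R L we get {else}. So FIRST(S) = {epsilon, else}.
FOLLOW(S) includes $ since S is the start symbol.
FOLLOW(R): in S::=L R L, R is followed by L with FIRST {else}. Thus FOLLOW(R) = {else}.
For R ::= read: FIRST(read) = {read}, so it goes in M[R, t] for t ∈ {read}.
For R ::= epsilon: FIRST(epsilon) = {epsilon}, so it goes in M[R, t] for t ∈ {}; since epsilon ∈ FIRST, also for every t ∈ FOLLOW(R) = {else}.

R ::= epsilon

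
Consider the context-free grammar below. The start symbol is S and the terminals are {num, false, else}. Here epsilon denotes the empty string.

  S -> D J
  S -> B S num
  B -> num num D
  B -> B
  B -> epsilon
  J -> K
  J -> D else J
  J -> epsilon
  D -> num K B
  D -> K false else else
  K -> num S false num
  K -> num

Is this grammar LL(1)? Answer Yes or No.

FIRST(S) = {num}
FIRST(B) = {epsilon, num}
FIRST(J) = {epsilon, num}
FIRST(D) = {num}
FIRST(K) = {num}
FOLLOW(S) = {$, false, num}
FOLLOW(B) = {$, else, false, num}
FOLLOW(J) = {$, false, num}
FOLLOW(D) = {$, else, false, num}
FOLLOW(K) = {$, else, false, num}
Cell M[B, $] receives both B -> B and B -> epsilon — the grammar is not LL(1).

No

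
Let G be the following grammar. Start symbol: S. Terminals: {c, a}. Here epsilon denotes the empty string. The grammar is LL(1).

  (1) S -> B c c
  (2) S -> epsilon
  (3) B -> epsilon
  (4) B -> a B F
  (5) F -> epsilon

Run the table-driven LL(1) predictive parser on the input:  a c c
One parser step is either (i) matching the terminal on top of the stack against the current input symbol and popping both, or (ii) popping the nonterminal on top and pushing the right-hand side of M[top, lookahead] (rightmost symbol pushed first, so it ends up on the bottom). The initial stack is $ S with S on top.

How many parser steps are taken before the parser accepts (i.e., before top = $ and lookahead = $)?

step 1: stack=$ S  input=a c c $  — expand S -> B c c
step 2: stack=$ c c B  input=a c c $  — expand B -> a B F
step 3: stack=$ c c F B a  input=a c c $  — match a
step 4: stack=$ c c F B  input=c c $  — expand B -> epsilon
step 5: stack=$ c c F  input=c c $  — expand F -> epsilon
step 6: stack=$ c c  input=c c $  — match c
step 7: stack=$ c  input=c $  — match c
Accept reached after 7 steps.

7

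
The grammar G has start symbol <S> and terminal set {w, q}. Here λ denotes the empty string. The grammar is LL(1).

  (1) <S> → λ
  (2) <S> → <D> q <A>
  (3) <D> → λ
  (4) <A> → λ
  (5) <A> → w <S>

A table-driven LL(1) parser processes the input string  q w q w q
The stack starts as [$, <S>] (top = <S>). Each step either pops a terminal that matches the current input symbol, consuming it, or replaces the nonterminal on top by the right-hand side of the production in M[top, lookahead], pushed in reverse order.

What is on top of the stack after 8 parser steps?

<A>

step 1: stack=$ <S>  input=q w q w q $  — expand <S> → <D> q <A>
step 2: stack=$ <A> q <D>  input=q w q w q $  — expand <D> → λ
step 3: stack=$ <A> q  input=q w q w q $  — match q
step 4: stack=$ <A>  input=w q w q $  — expand <A> → w <S>
step 5: stack=$ <S> w  input=w q w q $  — match w
step 6: stack=$ <S>  input=q w q $  — expand <S> → <D> q <A>
step 7: stack=$ <A> q <D>  input=q w q $  — expand <D> → λ
step 8: stack=$ <A> q  input=q w q $  — match q
Stack after step 8: $ <A> (top = <A>).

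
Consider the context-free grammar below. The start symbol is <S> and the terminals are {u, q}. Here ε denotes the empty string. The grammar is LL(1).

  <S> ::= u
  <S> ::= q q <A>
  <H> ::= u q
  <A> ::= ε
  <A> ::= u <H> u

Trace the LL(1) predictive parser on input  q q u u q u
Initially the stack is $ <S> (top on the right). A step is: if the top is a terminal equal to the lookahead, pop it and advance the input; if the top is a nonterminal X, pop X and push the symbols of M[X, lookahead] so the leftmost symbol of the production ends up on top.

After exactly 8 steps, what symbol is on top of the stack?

step 1: stack=$ <S>  input=q q u u q u $  — expand <S> ::= q q <A>
step 2: stack=$ <A> q q  input=q q u u q u $  — match q
step 3: stack=$ <A> q  input=q u u q u $  — match q
step 4: stack=$ <A>  input=u u q u $  — expand <A> ::= u <H> u
step 5: stack=$ u <H> u  input=u u q u $  — match u
step 6: stack=$ u <H>  input=u q u $  — expand <H> ::= u q
step 7: stack=$ u q u  input=u q u $  — match u
step 8: stack=$ u q  input=q u $  — match q
Stack after step 8: $ u (top = u).

u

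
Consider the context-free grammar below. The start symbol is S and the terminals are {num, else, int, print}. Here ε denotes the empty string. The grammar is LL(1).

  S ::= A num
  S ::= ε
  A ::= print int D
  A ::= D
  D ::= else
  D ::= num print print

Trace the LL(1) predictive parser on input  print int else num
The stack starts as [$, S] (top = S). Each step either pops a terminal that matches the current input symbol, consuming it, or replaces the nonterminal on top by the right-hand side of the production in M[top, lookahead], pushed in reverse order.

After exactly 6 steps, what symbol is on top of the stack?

num

step 1: stack=$ S  input=print int else num $  — expand S ::= A num
step 2: stack=$ num A  input=print int else num $  — expand A ::= print int D
step 3: stack=$ num D int print  input=print int else num $  — match print
step 4: stack=$ num D int  input=int else num $  — match int
step 5: stack=$ num D  input=else num $  — expand D ::= else
step 6: stack=$ num else  input=else num $  — match else
Stack after step 6: $ num (top = num).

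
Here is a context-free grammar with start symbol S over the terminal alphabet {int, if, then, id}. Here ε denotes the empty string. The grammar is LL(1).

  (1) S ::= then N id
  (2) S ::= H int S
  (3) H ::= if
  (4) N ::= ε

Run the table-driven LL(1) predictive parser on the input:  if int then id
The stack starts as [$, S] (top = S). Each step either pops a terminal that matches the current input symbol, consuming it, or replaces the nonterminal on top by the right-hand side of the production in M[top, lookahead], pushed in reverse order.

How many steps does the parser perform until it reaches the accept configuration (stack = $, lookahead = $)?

8

step 1: stack=$ S  input=if int then id $  — expand S ::= H int S
step 2: stack=$ S int H  input=if int then id $  — expand H ::= if
step 3: stack=$ S int if  input=if int then id $  — match if
step 4: stack=$ S int  input=int then id $  — match int
step 5: stack=$ S  input=then id $  — expand S ::= then N id
step 6: stack=$ id N then  input=then id $  — match then
step 7: stack=$ id N  input=id $  — expand N ::= ε
step 8: stack=$ id  input=id $  — match id
Accept reached after 8 steps.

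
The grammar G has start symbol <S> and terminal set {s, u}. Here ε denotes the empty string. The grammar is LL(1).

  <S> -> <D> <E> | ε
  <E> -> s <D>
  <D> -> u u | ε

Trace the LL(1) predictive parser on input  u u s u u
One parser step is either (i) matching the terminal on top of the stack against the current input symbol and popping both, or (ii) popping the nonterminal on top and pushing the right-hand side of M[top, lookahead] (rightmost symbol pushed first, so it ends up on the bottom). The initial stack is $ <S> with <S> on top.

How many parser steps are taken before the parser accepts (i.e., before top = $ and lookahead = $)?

step 1: stack=$ <S>  input=u u s u u $  — expand <S> -> <D> <E>
step 2: stack=$ <E> <D>  input=u u s u u $  — expand <D> -> u u
step 3: stack=$ <E> u u  input=u u s u u $  — match u
step 4: stack=$ <E> u  input=u s u u $  — match u
step 5: stack=$ <E>  input=s u u $  — expand <E> -> s <D>
step 6: stack=$ <D> s  input=s u u $  — match s
step 7: stack=$ <D>  input=u u $  — expand <D> -> u u
step 8: stack=$ u u  input=u u $  — match u
step 9: stack=$ u  input=u $  — match u
Accept reached after 9 steps.

9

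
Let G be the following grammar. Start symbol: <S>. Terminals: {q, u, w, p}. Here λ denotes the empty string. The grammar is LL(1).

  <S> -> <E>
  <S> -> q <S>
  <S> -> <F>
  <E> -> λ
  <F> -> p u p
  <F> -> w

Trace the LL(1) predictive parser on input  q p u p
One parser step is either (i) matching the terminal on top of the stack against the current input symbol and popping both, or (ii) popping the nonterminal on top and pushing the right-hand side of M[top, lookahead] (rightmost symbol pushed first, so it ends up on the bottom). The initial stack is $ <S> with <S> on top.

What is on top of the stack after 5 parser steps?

     Stack    Input      Action
  1  $ <S>    q p u p $  expand <S> -> q <S>
  2  $ <S> q  q p u p $  match q
  3  $ <S>    p u p $    expand <S> -> <F>
  4  $ <F>    p u p $    expand <F> -> p u p
  5  $ p u p  p u p $    match p
Stack after step 5: $ p u (top = u).

u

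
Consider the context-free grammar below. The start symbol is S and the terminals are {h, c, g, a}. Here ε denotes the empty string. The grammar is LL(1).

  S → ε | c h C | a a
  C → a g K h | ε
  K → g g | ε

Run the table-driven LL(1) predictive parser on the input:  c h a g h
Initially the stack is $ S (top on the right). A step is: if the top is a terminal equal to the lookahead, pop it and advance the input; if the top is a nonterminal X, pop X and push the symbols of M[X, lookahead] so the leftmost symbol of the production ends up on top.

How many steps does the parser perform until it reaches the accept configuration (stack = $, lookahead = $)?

8

     Stack      Input        Action
  1  $ S        c h a g h $  expand S → c h C
  2  $ C h c    c h a g h $  match c
  3  $ C h      h a g h $    match h
  4  $ C        a g h $      expand C → a g K h
  5  $ h K g a  a g h $      match a
  6  $ h K g    g h $        match g
  7  $ h K      h $          expand K → ε
  8  $ h        h $          match h
Accept reached after 8 steps.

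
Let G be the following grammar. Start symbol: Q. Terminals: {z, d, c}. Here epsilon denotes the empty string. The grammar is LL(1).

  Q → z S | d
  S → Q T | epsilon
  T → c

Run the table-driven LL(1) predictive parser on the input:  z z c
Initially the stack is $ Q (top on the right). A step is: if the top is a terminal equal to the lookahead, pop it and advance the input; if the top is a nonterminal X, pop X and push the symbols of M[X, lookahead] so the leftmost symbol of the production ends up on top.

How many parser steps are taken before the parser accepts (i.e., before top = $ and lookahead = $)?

     Stack    Input    Action
  1  $ Q      z z c $  expand Q → z S
  2  $ S z    z z c $  match z
  3  $ S      z c $    expand S → Q T
  4  $ T Q    z c $    expand Q → z S
  5  $ T S z  z c $    match z
  6  $ T S    c $      expand S → epsilon
  7  $ T      c $      expand T → c
  8  $ c      c $      match c
Accept reached after 8 steps.

8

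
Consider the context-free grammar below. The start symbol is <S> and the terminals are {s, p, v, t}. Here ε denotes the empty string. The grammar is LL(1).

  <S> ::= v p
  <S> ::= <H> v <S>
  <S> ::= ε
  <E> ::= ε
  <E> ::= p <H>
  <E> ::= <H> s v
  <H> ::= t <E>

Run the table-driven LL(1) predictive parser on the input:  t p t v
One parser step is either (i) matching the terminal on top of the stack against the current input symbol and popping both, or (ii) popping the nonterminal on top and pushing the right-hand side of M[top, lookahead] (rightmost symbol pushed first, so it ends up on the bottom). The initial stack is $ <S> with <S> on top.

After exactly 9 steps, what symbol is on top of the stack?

     Stack          Input      Action
  1  $ <S>          t p t v $  expand <S> ::= <H> v <S>
  2  $ <S> v <H>    t p t v $  expand <H> ::= t <E>
  3  $ <S> v <E> t  t p t v $  match t
  4  $ <S> v <E>    p t v $    expand <E> ::= p <H>
  5  $ <S> v <H> p  p t v $    match p
  6  $ <S> v <H>    t v $      expand <H> ::= t <E>
  7  $ <S> v <E> t  t v $      match t
  8  $ <S> v <E>    v $        expand <E> ::= ε
  9  $ <S> v        v $        match v
Stack after step 9: $ <S> (top = <S>).

<S>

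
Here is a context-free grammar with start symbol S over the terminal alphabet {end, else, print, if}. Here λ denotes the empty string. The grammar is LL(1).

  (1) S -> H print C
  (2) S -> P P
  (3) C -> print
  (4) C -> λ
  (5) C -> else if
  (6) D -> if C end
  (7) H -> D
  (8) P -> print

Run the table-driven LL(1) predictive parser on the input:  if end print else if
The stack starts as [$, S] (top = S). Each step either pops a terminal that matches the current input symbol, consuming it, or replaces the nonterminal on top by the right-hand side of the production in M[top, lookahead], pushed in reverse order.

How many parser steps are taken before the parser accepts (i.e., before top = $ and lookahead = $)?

      Stack               Input                   Action
   1  $ S                 if end print else if $  expand S -> H print C
   2  $ C print H         if end print else if $  expand H -> D
   3  $ C print D         if end print else if $  expand D -> if C end
   4  $ C print end C if  if end print else if $  match if
   5  $ C print end C     end print else if $     expand C -> λ
   6  $ C print end       end print else if $     match end
   7  $ C print           print else if $         match print
   8  $ C                 else if $               expand C -> else if
   9  $ if else           else if $               match else
  10  $ if                if $                    match if
Accept reached after 10 steps.

10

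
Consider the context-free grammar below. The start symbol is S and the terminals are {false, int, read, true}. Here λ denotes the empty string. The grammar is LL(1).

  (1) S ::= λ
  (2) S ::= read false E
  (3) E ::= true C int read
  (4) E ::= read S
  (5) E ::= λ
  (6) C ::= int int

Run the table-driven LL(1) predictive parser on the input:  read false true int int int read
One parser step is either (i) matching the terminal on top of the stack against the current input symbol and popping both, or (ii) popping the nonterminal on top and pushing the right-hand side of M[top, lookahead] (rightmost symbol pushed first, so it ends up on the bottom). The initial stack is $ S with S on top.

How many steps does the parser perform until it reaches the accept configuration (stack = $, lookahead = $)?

10

step 1: stack=$ S  input=read false true int int int read $  — expand S ::= read false E
step 2: stack=$ E false read  input=read false true int int int read $  — match read
step 3: stack=$ E false  input=false true int int int read $  — match false
step 4: stack=$ E  input=true int int int read $  — expand E ::= true C int read
step 5: stack=$ read int C true  input=true int int int read $  — match true
step 6: stack=$ read int C  input=int int int read $  — expand C ::= int int
step 7: stack=$ read int int int  input=int int int read $  — match int
step 8: stack=$ read int int  input=int int read $  — match int
step 9: stack=$ read int  input=int read $  — match int
step 10: stack=$ read  input=read $  — match read
Accept reached after 10 steps.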